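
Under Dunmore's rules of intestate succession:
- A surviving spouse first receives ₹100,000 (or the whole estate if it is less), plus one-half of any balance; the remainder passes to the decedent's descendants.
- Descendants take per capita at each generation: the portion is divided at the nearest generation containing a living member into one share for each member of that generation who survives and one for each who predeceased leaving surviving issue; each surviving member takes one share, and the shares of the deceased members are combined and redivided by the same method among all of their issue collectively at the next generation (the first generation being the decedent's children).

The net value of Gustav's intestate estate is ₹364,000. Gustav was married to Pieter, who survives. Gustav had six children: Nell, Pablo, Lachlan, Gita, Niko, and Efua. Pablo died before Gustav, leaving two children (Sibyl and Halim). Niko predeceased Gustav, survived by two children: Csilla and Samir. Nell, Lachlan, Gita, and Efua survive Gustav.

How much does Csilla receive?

Pieter first takes ₹100,000, leaving a balance of ₹264,000. Pieter then takes one-half of the balance (₹132,000), for a total of ₹232,000. The remaining ₹132,000 passes to the descendants.
The descendants' portion (₹132,000) is divided at the children's generation into 6 shares of ₹22,000. Nell, Lachlan, Gita, and Efua each take ₹22,000. The 2 shares of the deceased (Pablo and Niko) are combined into a pool of ₹44,000.
That pool (₹44,000) is divided at the grandchildren's generation equally among Sibyl, Halim, Csilla, and Samir: ₹11,000 each.

Csilla receives ₹11,000.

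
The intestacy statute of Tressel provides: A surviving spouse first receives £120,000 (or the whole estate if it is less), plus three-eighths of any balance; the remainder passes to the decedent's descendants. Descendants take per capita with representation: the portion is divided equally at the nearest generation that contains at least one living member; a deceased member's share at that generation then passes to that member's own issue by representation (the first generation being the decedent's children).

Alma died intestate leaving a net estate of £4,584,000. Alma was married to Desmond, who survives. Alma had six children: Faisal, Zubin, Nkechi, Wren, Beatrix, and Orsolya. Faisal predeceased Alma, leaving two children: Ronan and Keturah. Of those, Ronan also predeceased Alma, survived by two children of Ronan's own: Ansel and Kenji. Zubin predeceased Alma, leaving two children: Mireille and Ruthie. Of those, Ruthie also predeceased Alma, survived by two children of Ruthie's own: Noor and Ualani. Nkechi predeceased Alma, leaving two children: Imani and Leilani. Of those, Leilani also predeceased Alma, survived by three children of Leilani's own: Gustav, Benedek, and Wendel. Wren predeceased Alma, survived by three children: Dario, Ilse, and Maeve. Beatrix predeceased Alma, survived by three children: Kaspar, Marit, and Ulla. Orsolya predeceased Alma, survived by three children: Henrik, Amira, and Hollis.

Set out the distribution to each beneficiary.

Desmond first takes £120,000, leaving a balance of £4,464,000. Desmond then takes three-eighths of the balance (£1,674,000), for a total of £1,794,000. The remaining £2,790,000 passes to the descendants.
No child survives, so the initial division is made at the grandchildren's generation.
The descendants' portion (£2,790,000) is divided into 15 shares of £186,000: Keturah, Mireille, Imani, Dario, Ilse, Maeve, Kaspar, Marit, Ulla, Henrik, Amira, and Hollis each take £186,000; Ronan's £186,000 share passes to Ronan's issue; Ruthie's £186,000 share passes to Ruthie's issue; Leilani's £186,000 share passes to Leilani's issue.
Ronan's share (£186,000) is divided into 2 shares of £93,000: Ansel and Kenji each take £93,000.
Ruthie's share (£186,000) is divided into 2 shares of £93,000: Noor and Ualani each take £93,000.
Leilani's share (£186,000) is divided into 3 shares of £62,000: Gustav, Benedek, and Wendel each take £62,000.

Desmond: £1,794,000; Ansel: £93,000; Kenji: £93,000; Keturah: £186,000; Mireille: £186,000; Noor: £93,000; Ualani: £93,000; Imani: £186,000; Gustav: £62,000; Benedek: £62,000; Wendel: £62,000; Dario: £186,000; Ilse: £186,000; Maeve: £186,000; Kaspar: £186,000; Marit: £186,000; Ulla: £186,000; Henrik: £186,000; Amira: £186,000; Hollis: £186,000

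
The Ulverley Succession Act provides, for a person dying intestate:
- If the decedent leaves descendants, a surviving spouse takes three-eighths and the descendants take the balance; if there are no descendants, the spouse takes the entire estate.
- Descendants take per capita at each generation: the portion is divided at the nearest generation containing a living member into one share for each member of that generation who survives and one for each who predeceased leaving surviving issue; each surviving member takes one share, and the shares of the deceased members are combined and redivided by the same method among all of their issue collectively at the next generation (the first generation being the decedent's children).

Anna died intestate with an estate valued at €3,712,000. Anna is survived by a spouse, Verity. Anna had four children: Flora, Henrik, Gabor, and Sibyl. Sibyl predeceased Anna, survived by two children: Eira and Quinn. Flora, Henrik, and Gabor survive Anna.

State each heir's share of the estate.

Verity takes three-eighths of €3,712,000 = €1,392,000. The remaining €2,320,000 passes to the descendants.
The descendants' portion (€2,320,000) is divided at the children's generation into 4 shares of €580,000. Flora, Henrik, and Gabor each take €580,000. The remaining share for the deceased Sibyl (€580,000) is carried to the next generation.
That pool (€580,000) is divided at the grandchildren's generation equally among Eira and Quinn: €290,000 each.

Verity: €1,392,000; Flora: €580,000; Henrik: €580,000; Gabor: €580,000; Eira: €290,000; Quinn: €290,000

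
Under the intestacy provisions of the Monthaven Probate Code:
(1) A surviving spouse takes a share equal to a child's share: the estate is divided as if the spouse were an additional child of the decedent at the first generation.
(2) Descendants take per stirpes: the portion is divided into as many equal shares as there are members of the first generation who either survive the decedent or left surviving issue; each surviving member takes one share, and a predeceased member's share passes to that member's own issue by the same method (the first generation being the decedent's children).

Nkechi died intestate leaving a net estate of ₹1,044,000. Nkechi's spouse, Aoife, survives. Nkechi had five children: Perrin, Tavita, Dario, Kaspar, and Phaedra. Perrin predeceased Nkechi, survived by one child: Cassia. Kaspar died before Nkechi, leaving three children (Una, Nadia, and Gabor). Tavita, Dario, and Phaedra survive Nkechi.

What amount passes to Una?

Una receives ₹58,000.

The spouse counts as an additional share at the children's level, so there are 6 primary shares of ₹174,000. Aoife takes one such share (₹174,000).
The children's combined portion (₹870,000) is divided into 5 shares of ₹174,000: Tavita, Dario, and Phaedra each take ₹174,000; Perrin's ₹174,000 share passes to Perrin's issue; Kaspar's ₹174,000 share passes to Kaspar's issue.
Perrin's share (₹174,000) passes entirely to Cassia.
Kaspar's share (₹174,000) is divided into 3 shares of ₹58,000: Una, Nadia, and Gabor each take ₹58,000.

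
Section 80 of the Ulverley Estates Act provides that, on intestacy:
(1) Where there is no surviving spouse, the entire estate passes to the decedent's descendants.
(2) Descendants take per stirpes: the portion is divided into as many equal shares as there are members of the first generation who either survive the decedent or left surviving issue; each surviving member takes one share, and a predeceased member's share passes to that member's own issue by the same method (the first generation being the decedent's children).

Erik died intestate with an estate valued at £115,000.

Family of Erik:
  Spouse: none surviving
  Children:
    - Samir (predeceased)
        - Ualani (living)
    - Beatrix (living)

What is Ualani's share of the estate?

The entire £115,000 passes to the descendants.
That amount (£115,000) is divided into 2 shares of £57,500: Beatrix takes £57,500; Samir's £57,500 share passes to Samir's issue.
Samir's share (£57,500) passes entirely to Ualani.

Ualani receives £57,500.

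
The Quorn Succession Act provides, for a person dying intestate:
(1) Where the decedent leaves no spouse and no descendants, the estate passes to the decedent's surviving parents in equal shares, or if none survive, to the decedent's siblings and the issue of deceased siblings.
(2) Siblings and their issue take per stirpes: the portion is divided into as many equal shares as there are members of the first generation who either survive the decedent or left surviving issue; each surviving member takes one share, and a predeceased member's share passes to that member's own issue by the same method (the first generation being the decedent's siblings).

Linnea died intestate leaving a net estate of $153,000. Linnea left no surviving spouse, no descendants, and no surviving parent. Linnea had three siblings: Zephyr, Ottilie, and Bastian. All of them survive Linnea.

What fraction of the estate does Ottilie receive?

The entire $153,000 passes to the siblings and their issue.
That amount ($153,000) is divided into 3 shares of $51,000: Zephyr, Ottilie, and Bastian each take $51,000.

Ottilie receives 1/3 of the estate.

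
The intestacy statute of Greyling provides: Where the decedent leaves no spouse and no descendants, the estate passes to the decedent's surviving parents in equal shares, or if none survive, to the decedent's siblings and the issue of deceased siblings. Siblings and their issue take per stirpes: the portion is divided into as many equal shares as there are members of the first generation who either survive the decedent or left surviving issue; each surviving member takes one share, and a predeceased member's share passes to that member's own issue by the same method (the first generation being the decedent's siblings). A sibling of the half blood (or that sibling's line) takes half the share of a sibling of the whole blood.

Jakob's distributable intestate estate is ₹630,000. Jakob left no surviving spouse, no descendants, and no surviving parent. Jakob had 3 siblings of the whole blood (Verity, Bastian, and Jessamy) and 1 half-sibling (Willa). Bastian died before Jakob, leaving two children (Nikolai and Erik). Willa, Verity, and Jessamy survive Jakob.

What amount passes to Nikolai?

Nikolai receives ₹90,000.

The entire ₹630,000 passes to the siblings and their issue.
Counting each half-blood sibling's line as half a unit, there are 7/2 units in ₹630,000, so one unit is ₹180,000. Whole-blood lines (Verity, Bastian, and Jessamy) take ₹180,000 each; half-blood lines (Willa) take ₹90,000 each.
Bastian's share (₹180,000) is divided into 2 shares of ₹90,000: Nikolai and Erik each take ₹90,000.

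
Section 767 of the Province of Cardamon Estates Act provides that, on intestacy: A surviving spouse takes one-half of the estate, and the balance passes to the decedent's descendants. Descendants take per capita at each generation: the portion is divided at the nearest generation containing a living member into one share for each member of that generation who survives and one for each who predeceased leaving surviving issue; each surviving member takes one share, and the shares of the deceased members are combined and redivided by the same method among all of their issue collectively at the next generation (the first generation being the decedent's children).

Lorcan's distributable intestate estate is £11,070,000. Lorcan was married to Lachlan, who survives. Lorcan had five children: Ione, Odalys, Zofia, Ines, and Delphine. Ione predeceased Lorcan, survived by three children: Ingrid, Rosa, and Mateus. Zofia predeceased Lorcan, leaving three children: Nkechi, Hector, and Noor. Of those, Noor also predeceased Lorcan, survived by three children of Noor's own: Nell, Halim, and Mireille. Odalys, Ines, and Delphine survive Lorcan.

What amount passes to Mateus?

Mateus receives £369,000.

Lachlan takes one-half of £11,070,000 = £5,535,000. The remaining £5,535,000 passes to the descendants.
The descendants' portion (£5,535,000) is divided at the children's generation into 5 shares of £1,107,000. Odalys, Ines, and Delphine each take £1,107,000. The 2 shares of the deceased (Ione and Zofia) are combined into a pool of £2,214,000.
That pool (£2,214,000) is divided at the grandchildren's generation into 6 shares of £369,000. Ingrid, Rosa, Mateus, Nkechi, and Hector each take £369,000. The remaining share for the deceased Noor (£369,000) is carried to the next generation.
That pool (£369,000) is divided at the great-grandchildren's generation equally among Nell, Halim, and Mireille: £123,000 each.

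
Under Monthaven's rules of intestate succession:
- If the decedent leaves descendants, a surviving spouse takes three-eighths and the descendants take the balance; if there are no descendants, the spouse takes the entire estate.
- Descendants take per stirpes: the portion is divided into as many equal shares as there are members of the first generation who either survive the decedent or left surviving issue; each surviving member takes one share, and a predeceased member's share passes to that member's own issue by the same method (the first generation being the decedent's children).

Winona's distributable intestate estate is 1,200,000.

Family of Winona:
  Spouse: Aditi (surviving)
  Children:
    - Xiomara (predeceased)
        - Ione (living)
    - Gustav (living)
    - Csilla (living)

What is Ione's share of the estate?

Ione receives 250,000.

Aditi takes three-eighths of 1,200,000 = 450,000. The remaining 750,000 passes to the descendants.
The descendants' portion (750,000) is divided into 3 shares of 250,000: Gustav and Csilla each take 250,000; Xiomara's 250,000 share passes to Xiomara's issue.
Xiomara's share (250,000) passes entirely to Ione.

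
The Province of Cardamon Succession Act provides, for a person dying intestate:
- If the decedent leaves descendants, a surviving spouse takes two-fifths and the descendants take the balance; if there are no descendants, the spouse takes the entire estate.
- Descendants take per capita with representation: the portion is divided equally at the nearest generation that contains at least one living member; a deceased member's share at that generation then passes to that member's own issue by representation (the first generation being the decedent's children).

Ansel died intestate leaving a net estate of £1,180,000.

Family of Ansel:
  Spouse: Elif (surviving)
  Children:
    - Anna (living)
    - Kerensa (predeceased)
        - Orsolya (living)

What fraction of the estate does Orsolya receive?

Elif takes two-fifths of £1,180,000 = £472,000. The remaining £708,000 passes to the descendants.
The descendants' portion (£708,000) is divided into 2 shares of £354,000: Anna takes £354,000; Kerensa's £354,000 share passes to Kerensa's issue.
Kerensa's share (£354,000) passes entirely to Orsolya.

Orsolya receives 3/10 of the estate.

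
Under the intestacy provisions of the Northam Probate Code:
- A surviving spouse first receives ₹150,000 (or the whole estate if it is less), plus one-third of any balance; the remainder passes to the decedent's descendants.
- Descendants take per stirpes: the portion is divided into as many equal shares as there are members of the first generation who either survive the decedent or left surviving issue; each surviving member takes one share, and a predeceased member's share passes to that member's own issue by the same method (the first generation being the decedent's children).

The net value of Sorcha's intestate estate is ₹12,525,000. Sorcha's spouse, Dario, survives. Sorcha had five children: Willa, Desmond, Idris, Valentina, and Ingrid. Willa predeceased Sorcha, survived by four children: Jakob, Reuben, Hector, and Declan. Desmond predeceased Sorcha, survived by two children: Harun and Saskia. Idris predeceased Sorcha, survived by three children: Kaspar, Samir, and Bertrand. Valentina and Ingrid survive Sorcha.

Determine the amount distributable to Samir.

Samir receives ₹550,000.

Dario first takes ₹150,000, leaving a balance of ₹12,375,000. Dario then takes one-third of the balance (₹4,125,000), for a total of ₹4,275,000. The remaining ₹8,250,000 passes to the descendants.
The descendants' portion (₹8,250,000) is divided into 5 shares of ₹1,650,000: Valentina and Ingrid each take ₹1,650,000; Willa's ₹1,650,000 share passes to Willa's issue; Desmond's ₹1,650,000 share passes to Desmond's issue; Idris's ₹1,650,000 share passes to Idris's issue.
Willa's share (₹1,650,000) is divided into 4 shares of ₹412,500: Jakob, Reuben, Hector, and Declan each take ₹412,500.
Desmond's share (₹1,650,000) is divided into 2 shares of ₹825,000: Harun and Saskia each take ₹825,000.
Idris's share (₹1,650,000) is divided into 3 shares of ₹550,000: Kaspar, Samir, and Bertrand each take ₹550,000.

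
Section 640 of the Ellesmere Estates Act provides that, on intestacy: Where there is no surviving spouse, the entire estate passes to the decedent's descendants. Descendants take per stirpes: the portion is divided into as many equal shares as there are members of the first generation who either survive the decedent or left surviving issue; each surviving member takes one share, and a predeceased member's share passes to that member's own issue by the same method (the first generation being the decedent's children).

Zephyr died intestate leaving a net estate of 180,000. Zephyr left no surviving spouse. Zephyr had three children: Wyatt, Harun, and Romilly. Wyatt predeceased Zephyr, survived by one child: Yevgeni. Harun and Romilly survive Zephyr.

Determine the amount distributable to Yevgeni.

The entire 180,000 passes to the descendants.
That amount (180,000) is divided into 3 shares of 60,000: Harun and Romilly each take 60,000; Wyatt's 60,000 share passes to Wyatt's issue.
Wyatt's share (60,000) passes entirely to Yevgeni.

Yevgeni receives 60,000.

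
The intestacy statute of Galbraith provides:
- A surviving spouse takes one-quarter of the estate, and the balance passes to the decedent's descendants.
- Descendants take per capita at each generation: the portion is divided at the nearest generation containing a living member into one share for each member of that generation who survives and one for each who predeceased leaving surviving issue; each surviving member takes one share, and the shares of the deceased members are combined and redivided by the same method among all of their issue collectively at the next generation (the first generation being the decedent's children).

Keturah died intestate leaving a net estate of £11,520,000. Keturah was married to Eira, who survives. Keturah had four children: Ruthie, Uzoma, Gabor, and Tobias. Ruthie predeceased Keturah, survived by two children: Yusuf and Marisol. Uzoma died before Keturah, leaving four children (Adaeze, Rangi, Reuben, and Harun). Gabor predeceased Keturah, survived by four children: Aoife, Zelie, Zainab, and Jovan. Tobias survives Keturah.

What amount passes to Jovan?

Jovan receives £648,000.

Eira takes one-quarter of £11,520,000 = £2,880,000. The remaining £8,640,000 passes to the descendants.
The descendants' portion (£8,640,000) is divided at the children's generation into 4 shares of £2,160,000. Tobias takes £2,160,000. The 3 shares of the deceased (Ruthie, Uzoma, and Gabor) are combined into a pool of £6,480,000.
That pool (£6,480,000) is divided at the grandchildren's generation equally among Yusuf, Marisol, Adaeze, Rangi, Reuben, Harun, Aoife, Zelie, Zainab, and Jovan: £648,000 each.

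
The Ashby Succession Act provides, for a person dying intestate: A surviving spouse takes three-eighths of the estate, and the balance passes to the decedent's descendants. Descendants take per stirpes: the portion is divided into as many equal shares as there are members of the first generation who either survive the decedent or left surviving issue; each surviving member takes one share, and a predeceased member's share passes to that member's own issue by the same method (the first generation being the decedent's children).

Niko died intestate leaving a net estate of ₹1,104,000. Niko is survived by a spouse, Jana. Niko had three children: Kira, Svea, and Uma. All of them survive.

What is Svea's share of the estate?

Jana takes three-eighths of ₹1,104,000 = ₹414,000. The remaining ₹690,000 passes to the descendants.
The descendants' portion (₹690,000) is divided into 3 shares of ₹230,000: Kira, Svea, and Uma each take ₹230,000.

Svea receives ₹230,000.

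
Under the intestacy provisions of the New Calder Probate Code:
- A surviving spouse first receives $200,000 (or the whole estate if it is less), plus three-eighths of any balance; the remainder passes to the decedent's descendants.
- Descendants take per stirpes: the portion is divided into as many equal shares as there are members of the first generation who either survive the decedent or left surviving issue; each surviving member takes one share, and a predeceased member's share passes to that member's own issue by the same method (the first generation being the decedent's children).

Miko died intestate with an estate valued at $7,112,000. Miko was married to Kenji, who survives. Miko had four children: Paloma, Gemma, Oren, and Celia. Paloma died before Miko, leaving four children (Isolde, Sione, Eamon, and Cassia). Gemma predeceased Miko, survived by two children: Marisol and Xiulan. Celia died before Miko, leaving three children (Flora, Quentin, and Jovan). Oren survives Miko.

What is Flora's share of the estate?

Flora receives $360,000.

Kenji first takes $200,000, leaving a balance of $6,912,000. Kenji then takes three-eighths of the balance ($2,592,000), for a total of $2,792,000. The remaining $4,320,000 passes to the descendants.
The descendants' portion ($4,320,000) is divided into 4 shares of $1,080,000: Oren takes $1,080,000; Paloma's $1,080,000 share passes to Paloma's issue; Gemma's $1,080,000 share passes to Gemma's issue; Celia's $1,080,000 share passes to Celia's issue.
Paloma's share ($1,080,000) is divided into 4 shares of $270,000: Isolde, Sione, Eamon, and Cassia each take $270,000.
Gemma's share ($1,080,000) is divided into 2 shares of $540,000: Marisol and Xiulan each take $540,000.
Celia's share ($1,080,000) is divided into 3 shares of $360,000: Flora, Quentin, and Jovan each take $360,000.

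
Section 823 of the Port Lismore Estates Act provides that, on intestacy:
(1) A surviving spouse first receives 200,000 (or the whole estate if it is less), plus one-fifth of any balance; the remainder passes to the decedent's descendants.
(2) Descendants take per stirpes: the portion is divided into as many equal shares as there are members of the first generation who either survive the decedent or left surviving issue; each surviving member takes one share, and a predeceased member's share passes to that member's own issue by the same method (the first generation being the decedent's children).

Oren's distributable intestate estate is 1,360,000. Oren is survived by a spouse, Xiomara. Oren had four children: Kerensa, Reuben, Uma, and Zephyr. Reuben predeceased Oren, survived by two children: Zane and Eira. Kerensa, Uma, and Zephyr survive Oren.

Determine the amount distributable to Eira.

Xiomara first takes 200,000, leaving a balance of 1,160,000. Xiomara then takes one-fifth of the balance (232,000), for a total of 432,000. The remaining 928,000 passes to the descendants.
The descendants' portion (928,000) is divided into 4 shares of 232,000: Kerensa, Uma, and Zephyr each take 232,000; Reuben's 232,000 share passes to Reuben's issue.
Reuben's share (232,000) is divided into 2 shares of 116,000: Zane and Eira each take 116,000.

Eira receives 116,000.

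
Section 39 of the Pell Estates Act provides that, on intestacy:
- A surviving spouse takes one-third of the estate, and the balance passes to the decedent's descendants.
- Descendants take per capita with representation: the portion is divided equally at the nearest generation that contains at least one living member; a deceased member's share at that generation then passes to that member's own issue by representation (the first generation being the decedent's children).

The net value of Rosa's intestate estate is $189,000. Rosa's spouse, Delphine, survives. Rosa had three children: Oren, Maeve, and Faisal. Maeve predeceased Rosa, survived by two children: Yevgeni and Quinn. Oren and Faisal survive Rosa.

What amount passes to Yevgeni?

Delphine takes one-third of $189,000 = $63,000. The remaining $126,000 passes to the descendants.
The descendants' portion ($126,000) is divided into 3 shares of $42,000: Oren and Faisal each take $42,000; Maeve's $42,000 share passes to Maeve's issue.
Maeve's share ($42,000) is divided into 2 shares of $21,000: Yevgeni and Quinn each take $21,000.

Yevgeni receives $21,000.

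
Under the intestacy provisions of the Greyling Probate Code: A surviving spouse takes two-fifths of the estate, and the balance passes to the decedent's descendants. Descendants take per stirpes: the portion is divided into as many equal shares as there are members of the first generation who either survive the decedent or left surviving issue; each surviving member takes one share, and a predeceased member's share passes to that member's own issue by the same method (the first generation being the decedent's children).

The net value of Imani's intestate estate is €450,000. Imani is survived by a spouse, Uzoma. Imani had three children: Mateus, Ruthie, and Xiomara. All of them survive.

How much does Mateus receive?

Uzoma takes two-fifths of €450,000 = €180,000. The remaining €270,000 passes to the descendants.
The descendants' portion (€270,000) is divided into 3 shares of €90,000: Mateus, Ruthie, and Xiomara each take €90,000.

Mateus receives €90,000.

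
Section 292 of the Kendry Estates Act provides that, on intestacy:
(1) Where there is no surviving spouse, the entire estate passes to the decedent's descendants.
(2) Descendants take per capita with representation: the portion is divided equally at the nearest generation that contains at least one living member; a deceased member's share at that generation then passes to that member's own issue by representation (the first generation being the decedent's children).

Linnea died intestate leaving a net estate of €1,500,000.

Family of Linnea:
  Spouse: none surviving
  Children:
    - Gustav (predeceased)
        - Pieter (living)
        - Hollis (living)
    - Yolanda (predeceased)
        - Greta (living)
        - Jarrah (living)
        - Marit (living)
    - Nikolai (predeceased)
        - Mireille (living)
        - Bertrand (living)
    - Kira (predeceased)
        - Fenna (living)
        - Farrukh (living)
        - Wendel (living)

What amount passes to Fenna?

The entire €1,500,000 passes to the descendants.
No child survives, so the initial division is made at the grandchildren's generation.
That amount (€1,500,000) is divided into 10 shares of €150,000: Pieter, Hollis, Greta, Jarrah, Marit, Mireille, Bertrand, Fenna, Farrukh, and Wendel each take €150,000.

Fenna receives €150,000.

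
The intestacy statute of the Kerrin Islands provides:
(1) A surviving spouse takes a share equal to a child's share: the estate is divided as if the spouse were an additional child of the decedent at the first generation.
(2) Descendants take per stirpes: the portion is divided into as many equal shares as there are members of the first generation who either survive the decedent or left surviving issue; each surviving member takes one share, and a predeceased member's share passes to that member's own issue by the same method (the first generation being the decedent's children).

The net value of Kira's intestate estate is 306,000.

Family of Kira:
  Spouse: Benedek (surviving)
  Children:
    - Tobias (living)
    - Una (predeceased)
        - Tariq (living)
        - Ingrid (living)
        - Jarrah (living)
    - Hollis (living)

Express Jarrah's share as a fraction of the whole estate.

Jarrah receives 1/12 of the estate.

The spouse counts as an additional share at the children's level, so there are 4 primary shares of 76,500. Benedek takes one such share (76,500).
The children's combined portion (229,500) is divided into 3 shares of 76,500: Tobias and Hollis each take 76,500; Una's 76,500 share passes to Una's issue.
Una's share (76,500) is divided into 3 shares of 25,500: Tariq, Ingrid, and Jarrah each take 25,500.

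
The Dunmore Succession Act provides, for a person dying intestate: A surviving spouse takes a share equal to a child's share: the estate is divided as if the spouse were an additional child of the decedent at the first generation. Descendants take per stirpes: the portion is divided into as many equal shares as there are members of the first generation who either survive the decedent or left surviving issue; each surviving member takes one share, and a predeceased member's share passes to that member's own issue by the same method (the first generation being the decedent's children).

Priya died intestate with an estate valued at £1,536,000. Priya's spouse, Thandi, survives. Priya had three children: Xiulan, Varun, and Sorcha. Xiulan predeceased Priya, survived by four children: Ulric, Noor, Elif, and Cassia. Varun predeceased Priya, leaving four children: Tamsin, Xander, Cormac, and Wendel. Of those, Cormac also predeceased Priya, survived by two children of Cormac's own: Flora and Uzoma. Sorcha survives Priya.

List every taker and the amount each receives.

Thandi: £384,000; Ulric: £96,000; Noor: £96,000; Elif: £96,000; Cassia: £96,000; Tamsin: £96,000; Xander: £96,000; Flora: £48,000; Uzoma: £48,000; Wendel: £96,000; Sorcha: £384,000

The spouse counts as an additional share at the children's level, so there are 4 primary shares of £384,000. Thandi takes one such share (£384,000).
The children's combined portion (£1,152,000) is divided into 3 shares of £384,000: Sorcha takes £384,000; Xiulan's £384,000 share passes to Xiulan's issue; Varun's £384,000 share passes to Varun's issue.
Xiulan's share (£384,000) is divided into 4 shares of £96,000: Ulric, Noor, Elif, and Cassia each take £96,000.
Varun's share (£384,000) is divided into 4 shares of £96,000: Tamsin, Xander, and Wendel each take £96,000; Cormac's £96,000 share passes to Cormac's issue.
Cormac's share (£96,000) is divided into 2 shares of £48,000: Flora and Uzoma each take £48,000.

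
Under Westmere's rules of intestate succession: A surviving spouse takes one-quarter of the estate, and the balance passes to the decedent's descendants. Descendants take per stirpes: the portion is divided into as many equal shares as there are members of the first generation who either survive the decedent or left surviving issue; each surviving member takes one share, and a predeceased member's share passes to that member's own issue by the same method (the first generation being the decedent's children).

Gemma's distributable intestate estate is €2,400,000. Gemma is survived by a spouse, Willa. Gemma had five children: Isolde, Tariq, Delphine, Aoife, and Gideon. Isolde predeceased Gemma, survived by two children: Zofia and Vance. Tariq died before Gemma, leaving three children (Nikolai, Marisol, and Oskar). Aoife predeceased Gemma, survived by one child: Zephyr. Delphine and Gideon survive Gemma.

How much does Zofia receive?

Zofia receives €180,000.

Willa takes one-quarter of €2,400,000 = €600,000. The remaining €1,800,000 passes to the descendants.
The descendants' portion (€1,800,000) is divided into 5 shares of €360,000: Delphine and Gideon each take €360,000; Isolde's €360,000 share passes to Isolde's issue; Tariq's €360,000 share passes to Tariq's issue; Aoife's €360,000 share passes to Aoife's issue.
Isolde's share (€360,000) is divided into 2 shares of €180,000: Zofia and Vance each take €180,000.
Tariq's share (€360,000) is divided into 3 shares of €120,000: Nikolai, Marisol, and Oskar each take €120,000.
Aoife's share (€360,000) passes entirely to Zephyr.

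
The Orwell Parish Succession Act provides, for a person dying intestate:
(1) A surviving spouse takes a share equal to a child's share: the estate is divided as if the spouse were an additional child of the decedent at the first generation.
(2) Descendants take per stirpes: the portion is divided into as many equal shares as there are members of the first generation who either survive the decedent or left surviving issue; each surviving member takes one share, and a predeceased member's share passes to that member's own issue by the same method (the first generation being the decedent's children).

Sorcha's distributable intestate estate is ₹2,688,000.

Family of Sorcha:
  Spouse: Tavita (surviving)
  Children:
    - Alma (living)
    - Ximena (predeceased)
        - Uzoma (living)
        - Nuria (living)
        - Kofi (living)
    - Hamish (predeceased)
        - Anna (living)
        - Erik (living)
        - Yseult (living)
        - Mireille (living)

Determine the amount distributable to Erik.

The spouse counts as an additional share at the children's level, so there are 4 primary shares of ₹672,000. Tavita takes one such share (₹672,000).
The children's combined portion (₹2,016,000) is divided into 3 shares of ₹672,000: Alma takes ₹672,000; Ximena's ₹672,000 share passes to Ximena's issue; Hamish's ₹672,000 share passes to Hamish's issue.
Ximena's share (₹672,000) is divided into 3 shares of ₹224,000: Uzoma, Nuria, and Kofi each take ₹224,000.
Hamish's share (₹672,000) is divided into 4 shares of ₹168,000: Anna, Erik, Yseult, and Mireille each take ₹168,000.

Erik receives ₹168,000.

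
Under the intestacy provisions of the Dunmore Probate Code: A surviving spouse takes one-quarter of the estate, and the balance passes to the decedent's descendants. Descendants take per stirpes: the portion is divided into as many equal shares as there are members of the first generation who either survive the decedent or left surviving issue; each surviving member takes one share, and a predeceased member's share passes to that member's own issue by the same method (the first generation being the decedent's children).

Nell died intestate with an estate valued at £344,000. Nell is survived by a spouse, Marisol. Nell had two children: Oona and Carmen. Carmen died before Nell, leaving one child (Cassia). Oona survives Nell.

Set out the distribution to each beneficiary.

Marisol: £86,000; Oona: £129,000; Cassia: £129,000

Marisol takes one-quarter of £344,000 = £86,000. The remaining £258,000 passes to the descendants.
The descendants' portion (£258,000) is divided into 2 shares of £129,000: Oona takes £129,000; Carmen's £129,000 share passes to Carmen's issue.
Carmen's share (£129,000) passes entirely to Cassia.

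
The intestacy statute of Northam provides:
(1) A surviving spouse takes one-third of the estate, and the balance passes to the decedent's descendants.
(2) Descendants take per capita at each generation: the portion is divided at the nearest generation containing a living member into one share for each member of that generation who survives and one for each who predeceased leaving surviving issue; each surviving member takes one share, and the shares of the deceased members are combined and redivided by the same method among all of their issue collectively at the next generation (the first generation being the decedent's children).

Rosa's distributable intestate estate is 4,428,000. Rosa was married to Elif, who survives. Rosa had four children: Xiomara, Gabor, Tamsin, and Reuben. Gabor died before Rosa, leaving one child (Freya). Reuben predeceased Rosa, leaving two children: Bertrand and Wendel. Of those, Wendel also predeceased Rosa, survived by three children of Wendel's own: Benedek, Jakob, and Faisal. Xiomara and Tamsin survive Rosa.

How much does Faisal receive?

Faisal receives 164,000.

Elif takes one-third of 4,428,000 = 1,476,000. The remaining 2,952,000 passes to the descendants.
The descendants' portion (2,952,000) is divided at the children's generation into 4 shares of 738,000. Xiomara and Tamsin each take 738,000. The 2 shares of the deceased (Gabor and Reuben) are combined into a pool of 1,476,000.
That pool (1,476,000) is divided at the grandchildren's generation into 3 shares of 492,000. Freya and Bertrand each take 492,000. The remaining share for the deceased Wendel (492,000) is carried to the next generation.
That pool (492,000) is divided at the great-grandchildren's generation equally among Benedek, Jakob, and Faisal: 164,000 each.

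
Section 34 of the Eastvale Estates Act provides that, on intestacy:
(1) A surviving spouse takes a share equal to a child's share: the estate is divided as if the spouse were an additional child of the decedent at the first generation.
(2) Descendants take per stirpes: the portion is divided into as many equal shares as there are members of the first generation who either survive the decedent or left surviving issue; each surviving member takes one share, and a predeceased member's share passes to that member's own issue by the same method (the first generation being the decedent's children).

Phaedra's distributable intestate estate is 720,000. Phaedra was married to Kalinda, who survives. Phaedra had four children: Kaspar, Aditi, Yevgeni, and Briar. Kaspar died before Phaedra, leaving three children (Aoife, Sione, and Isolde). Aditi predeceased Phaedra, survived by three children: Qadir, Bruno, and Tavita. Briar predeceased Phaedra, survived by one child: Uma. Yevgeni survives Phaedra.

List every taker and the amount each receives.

The spouse counts as an additional share at the children's level, so there are 5 primary shares of 144,000. Kalinda takes one such share (144,000).
The children's combined portion (576,000) is divided into 4 shares of 144,000: Yevgeni takes 144,000; Kaspar's 144,000 share passes to Kaspar's issue; Aditi's 144,000 share passes to Aditi's issue; Briar's 144,000 share passes to Briar's issue.
Kaspar's share (144,000) is divided into 3 shares of 48,000: Aoife, Sione, and Isolde each take 48,000.
Aditi's share (144,000) is divided into 3 shares of 48,000: Qadir, Bruno, and Tavita each take 48,000.
Briar's share (144,000) passes entirely to Uma.

Kalinda: 144,000; Aoife: 48,000; Sione: 48,000; Isolde: 48,000; Qadir: 48,000; Bruno: 48,000; Tavita: 48,000; Yevgeni: 144,000; Uma: 144,000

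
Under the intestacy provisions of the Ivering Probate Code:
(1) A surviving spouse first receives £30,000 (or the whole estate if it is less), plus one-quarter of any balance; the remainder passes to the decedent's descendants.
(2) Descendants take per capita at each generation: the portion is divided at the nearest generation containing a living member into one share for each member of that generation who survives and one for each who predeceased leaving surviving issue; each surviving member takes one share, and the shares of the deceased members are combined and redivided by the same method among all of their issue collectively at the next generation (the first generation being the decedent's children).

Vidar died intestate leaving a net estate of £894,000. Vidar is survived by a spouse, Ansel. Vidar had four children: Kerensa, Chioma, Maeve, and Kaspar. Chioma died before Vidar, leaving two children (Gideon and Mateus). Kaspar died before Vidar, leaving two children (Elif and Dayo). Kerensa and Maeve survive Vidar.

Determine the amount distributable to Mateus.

Ansel first takes £30,000, leaving a balance of £864,000. Ansel then takes one-quarter of the balance (£216,000), for a total of £246,000. The remaining £648,000 passes to the descendants.
The descendants' portion (£648,000) is divided at the children's generation into 4 shares of £162,000. Kerensa and Maeve each take £162,000. The 2 shares of the deceased (Chioma and Kaspar) are combined into a pool of £324,000.
That pool (£324,000) is divided at the grandchildren's generation equally among Gideon, Mateus, Elif, and Dayo: £81,000 each.

Mateus receives £81,000.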